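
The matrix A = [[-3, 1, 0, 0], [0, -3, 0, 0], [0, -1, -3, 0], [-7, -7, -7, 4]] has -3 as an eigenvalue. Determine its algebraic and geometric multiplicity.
The characteristic polynomial is (x - 4)(x + 3)^3, so the factor x + 3 appears with exponent 3: the algebraic multiplicity is 3.

rank(A + 3I) = 2, so the eigenspace has dimension 4 - 2 = 2: the geometric multiplicity is 2.

Since 2 < 3, A is not diagonalizable.

algebraic multiplicity 3, geometric multiplicity 2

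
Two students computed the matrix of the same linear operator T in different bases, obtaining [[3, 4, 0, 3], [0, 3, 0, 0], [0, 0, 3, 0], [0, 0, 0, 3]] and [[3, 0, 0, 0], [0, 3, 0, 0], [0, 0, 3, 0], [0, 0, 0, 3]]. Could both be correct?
Both have characteristic polynomial (x - 3)^4, but the minimal polynomial of A is (x - 3)^2 while the minimal polynomial of B is x - 3. The minimal polynomial is a similarity invariant, so A and B are not similar.

No.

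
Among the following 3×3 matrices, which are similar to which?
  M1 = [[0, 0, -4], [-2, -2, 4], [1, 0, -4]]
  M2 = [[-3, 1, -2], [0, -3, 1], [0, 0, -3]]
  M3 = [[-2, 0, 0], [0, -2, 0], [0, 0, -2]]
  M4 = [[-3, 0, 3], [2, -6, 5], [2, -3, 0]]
Characteristic polynomials: χ_{M1} = (x + 2)^3, χ_{M2} = (x + 3)^3, χ_{M3} = (x + 2)^3, χ_{M4} = (x + 3)^3.

{M1}: invariant factors x + 2, (x + 2)^2.

{M2, M4}: invariant factors (x + 3)^3.

{M3}: invariant factors x + 2, x + 2, x + 2.

Matrices are similar if and only if their invariant-factor lists agree; the partition into similarity classes is {M1}, {M2, M4}, {M3}.

3 classes: {M1}, {M2, M4}, {M3}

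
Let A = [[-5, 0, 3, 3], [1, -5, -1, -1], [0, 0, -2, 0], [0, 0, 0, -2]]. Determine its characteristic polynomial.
χ_A(x) = (x + 2)^2(x + 5)^2

xI - A = [[x + 5, 0, -3, -3], [-1, x + 5, 1, 1], [0, 0, x + 2, 0], [0, 0, 0, x + 2]].

Expanding det(xI - A) along the first row:
det(xI - A) = + (x + 5)·det([[x + 5, 1, 1], [0, x + 2, 0], [0, 0, x + 2]]) - (0)·det([[-1, 1, 1], [0, x + 2, 0], [0, 0, x + 2]]) + (-3)·det([[-1, x + 5, 1], [0, 0, 0], [0, 0, x + 2]]) - (-3)·det([[-1, x + 5, 1], [0, 0, x + 2], [0, 0, 0]]).

Evaluating gives χ_A(x) = x^4 + 14x^3 + 69x^2 + 140x + 100 = (x + 2)^2(x + 5)^2.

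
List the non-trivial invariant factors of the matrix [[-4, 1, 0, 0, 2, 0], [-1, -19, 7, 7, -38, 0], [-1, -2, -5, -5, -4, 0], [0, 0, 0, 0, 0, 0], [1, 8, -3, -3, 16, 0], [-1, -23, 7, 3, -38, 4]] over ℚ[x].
The Jordan structure of A has elementary divisors (x + 4)^3, x, x, (x - 4). Arranging the block sizes at each eigenvalue in decreasing order and taking row products gives the invariant factors.

Invariant factors (smallest first, each dividing the next): x, x(x - 4)(x + 4)^3.

Check: the last factor x(x - 4)(x + 4)^3 is the minimal polynomial, and the product x^2(x - 4)(x + 4)^3 is the characteristic polynomial.

x, x(x - 4)(x + 4)^3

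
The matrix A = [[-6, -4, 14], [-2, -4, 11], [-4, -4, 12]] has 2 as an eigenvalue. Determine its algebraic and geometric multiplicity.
algebraic multiplicity 2, geometric multiplicity 1

The characteristic polynomial is (x - 2)^2(x + 2), so the factor x - 2 appears with exponent 2: the algebraic multiplicity is 2.

rank(A - 2I) = 2, so the eigenspace has dimension 3 - 2 = 1: the geometric multiplicity is 1.

Since 1 < 2, A is not diagonalizable.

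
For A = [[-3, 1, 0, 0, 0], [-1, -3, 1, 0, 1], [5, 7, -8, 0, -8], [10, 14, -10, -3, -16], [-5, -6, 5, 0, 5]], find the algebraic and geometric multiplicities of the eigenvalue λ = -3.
algebraic multiplicity 4, geometric multiplicity 2

The characteristic polynomial is x(x + 3)^4, so the factor x + 3 appears with exponent 4: the algebraic multiplicity is 4.

rank(A + 3I) = 3, so the eigenspace has dimension 5 - 3 = 2: the geometric multiplicity is 2.

Since 2 < 4, A is not diagonalizable.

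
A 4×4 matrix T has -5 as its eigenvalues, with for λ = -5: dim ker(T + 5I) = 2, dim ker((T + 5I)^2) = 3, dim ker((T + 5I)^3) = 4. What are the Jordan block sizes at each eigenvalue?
Jordan blocks: (-5, 3), (-5, 1)

λ = -5: successive nullity increments [2, 1, 1] count blocks of size ≥ k; block sizes are [3, 1].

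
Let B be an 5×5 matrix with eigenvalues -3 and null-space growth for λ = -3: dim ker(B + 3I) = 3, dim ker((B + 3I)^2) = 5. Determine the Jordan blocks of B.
λ = -3: successive nullity increments [3, 2] count blocks of size ≥ k; block sizes are [2, 2, 1].

Jordan blocks: (-3, 2), (-3, 2), (-3, 1)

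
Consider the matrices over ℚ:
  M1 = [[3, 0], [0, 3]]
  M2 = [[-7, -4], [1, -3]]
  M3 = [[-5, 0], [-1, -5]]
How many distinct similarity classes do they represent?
2 classes: {M1}, {M2, M3}

Characteristic polynomials: χ_{M1} = (x - 3)^2, χ_{M2} = (x + 5)^2, χ_{M3} = (x + 5)^2.

{M1}: invariant factors x - 3, x - 3.

{M2, M3}: invariant factors (x + 5)^2.

Matrices are similar if and only if their invariant-factor lists agree; the partition into similarity classes is {M1}, {M2, M3}.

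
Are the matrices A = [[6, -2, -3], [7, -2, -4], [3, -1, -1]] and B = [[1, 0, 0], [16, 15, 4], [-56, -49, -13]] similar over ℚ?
No.

Both have characteristic polynomial (x - 1)^3, but the minimal polynomial of A is (x - 1)^3 while the minimal polynomial of B is (x - 1)^2. The minimal polynomial is a similarity invariant, so A and B are not similar.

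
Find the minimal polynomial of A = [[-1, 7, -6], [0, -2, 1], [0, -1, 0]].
The characteristic polynomial factors as (x + 1)^3. The minimal polynomial is ∏(x - λ)^{k_λ} where k_λ is the size of the largest Jordan block at λ.

For λ = -1: rank(A + I) = 2, and the largest Jordan block has size 3 (the smallest k with rank((A + I)^k) = rank((A + I)^(k+1))).

So m_A(x) = (x + 1)^3.

m_A(x) = (x + 1)^3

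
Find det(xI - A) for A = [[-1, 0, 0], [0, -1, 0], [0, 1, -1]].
xI - A = [[x + 1, 0, 0], [0, x + 1, 0], [0, -1, x + 1]].

Expanding det(xI - A) along the first row:
det(xI - A) = + (x + 1)·det([[x + 1, 0], [-1, x + 1]]) - (0)·det([[0, 0], [0, x + 1]]) + (0)·det([[0, x + 1], [0, -1]]).

Evaluating gives χ_A(x) = x^3 + 3x^2 + 3x + 1 = (x + 1)^3.

χ_A(x) = (x + 1)^3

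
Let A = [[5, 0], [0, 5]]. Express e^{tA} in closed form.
A has Jordan form J = [[5, 0], [0, 5]] with A = PJP^{-1}, so e^{tA} = P e^{tJ} P^{-1}.

For a Jordan block J_k(λ), e^{tJ_k(λ)} = e^{λt} · (I + tN + t^2 N^2/2! + ... + t^{k-1} N^{k-1}/(k-1)!) where N is the nilpotent superdiagonal part.

Assembling the blocks and conjugating back gives the entries of e^{tA} as shown above.

e^{tA} = [[e^{5*t}, 0], [0, e^{5*t}]]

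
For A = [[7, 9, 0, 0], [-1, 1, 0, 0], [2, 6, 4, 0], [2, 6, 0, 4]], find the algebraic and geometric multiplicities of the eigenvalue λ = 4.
algebraic multiplicity 4, geometric multiplicity 3

The characteristic polynomial is (x - 4)^4, so the factor x - 4 appears with exponent 4: the algebraic multiplicity is 4.

rank(A - 4I) = 1, so the eigenspace has dimension 4 - 1 = 3: the geometric multiplicity is 3.

Since 3 < 4, A is not diagonalizable.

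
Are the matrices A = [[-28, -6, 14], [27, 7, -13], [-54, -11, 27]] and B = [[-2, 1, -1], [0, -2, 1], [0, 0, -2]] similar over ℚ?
No.

trace(A) = 6 but trace(B) = -6. The trace is a similarity invariant, so A and B are not similar.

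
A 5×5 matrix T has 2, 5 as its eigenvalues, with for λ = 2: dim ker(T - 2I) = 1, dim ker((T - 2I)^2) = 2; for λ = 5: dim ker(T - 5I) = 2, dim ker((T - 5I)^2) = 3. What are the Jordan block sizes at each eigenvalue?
Jordan blocks: (2, 2), (5, 2), (5, 1)

λ = 2: successive nullity increments [1, 1] count blocks of size ≥ k; block sizes are [2].
λ = 5: successive nullity increments [2, 1] count blocks of size ≥ k; block sizes are [2, 1].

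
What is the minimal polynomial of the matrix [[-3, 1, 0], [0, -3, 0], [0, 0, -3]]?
m_A(x) = (x + 3)^2

The characteristic polynomial factors as (x + 3)^3. The minimal polynomial is ∏(x - λ)^{k_λ} where k_λ is the size of the largest Jordan block at λ.

For λ = -3: rank(A + 3I) = 1, and the largest Jordan block has size 2 (the smallest k with rank((A + 3I)^k) = rank((A + 3I)^(k+1))).

So m_A(x) = (x + 3)^2.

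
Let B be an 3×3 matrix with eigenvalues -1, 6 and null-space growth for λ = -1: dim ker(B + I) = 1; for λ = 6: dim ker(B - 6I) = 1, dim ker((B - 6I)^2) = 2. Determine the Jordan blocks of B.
Jordan blocks: (-1, 1), (6, 2)

λ = -1: successive nullity increments [1] count blocks of size ≥ k; block sizes are [1].
λ = 6: successive nullity increments [1, 1] count blocks of size ≥ k; block sizes are [2].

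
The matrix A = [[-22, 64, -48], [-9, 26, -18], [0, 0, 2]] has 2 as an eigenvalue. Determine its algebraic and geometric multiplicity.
The characteristic polynomial is (x - 2)^3, so the factor x - 2 appears with exponent 3: the algebraic multiplicity is 3.

rank(A - 2I) = 1, so the eigenspace has dimension 3 - 1 = 2: the geometric multiplicity is 2.

Since 2 < 3, A is not diagonalizable.

algebraic multiplicity 3, geometric multiplicity 2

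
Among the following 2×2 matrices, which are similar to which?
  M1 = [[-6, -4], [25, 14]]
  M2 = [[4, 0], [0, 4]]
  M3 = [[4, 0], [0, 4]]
Characteristic polynomials: χ_{M1} = (x - 4)^2, χ_{M2} = (x - 4)^2, χ_{M3} = (x - 4)^2.

{M1}: invariant factors (x - 4)^2.

{M2, M3}: invariant factors x - 4, x - 4.

Matrices are similar if and only if their invariant-factor lists agree; the partition into similarity classes is {M1}, {M2, M3}.

2 classes: {M1}, {M2, M3}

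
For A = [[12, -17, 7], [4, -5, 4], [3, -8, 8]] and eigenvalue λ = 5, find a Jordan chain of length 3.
We seek v_1 ∈ ker((A - 5I)^3) \ ker((A - 5I)^2), then set v_{i+1} = (A - 5I) v_i.

One such chain is v_1 = [[-4, -1, 2]]^T, v_2 = [[3, 2, 2]]^T, v_3 = [[1, 0, -1]]^T. Check: (A - 5I) v_3 = [[0, 0, 0]]^T = 0.

v_1 = [[-4, -1, 2]]^T, v_2 = [[3, 2, 2]]^T, v_3 = [[1, 0, -1]]^T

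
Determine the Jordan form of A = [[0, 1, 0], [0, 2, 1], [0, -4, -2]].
J = [[0, 1, 0], [0, 0, 1], [0, 0, 0]]

The characteristic polynomial is det(xI - A) = x^3, so the eigenvalues are 0 (algebraic multiplicity 3).

For λ = 0: rank(A) = 2, rank(A^2) = 1, rank(A^3) = 0. The eigenspace has dimension 3 - 2 = 1, so there is 1 Jordan block; the rank sequence gives block sizes [3].

Assembling the blocks gives the Jordan form J above.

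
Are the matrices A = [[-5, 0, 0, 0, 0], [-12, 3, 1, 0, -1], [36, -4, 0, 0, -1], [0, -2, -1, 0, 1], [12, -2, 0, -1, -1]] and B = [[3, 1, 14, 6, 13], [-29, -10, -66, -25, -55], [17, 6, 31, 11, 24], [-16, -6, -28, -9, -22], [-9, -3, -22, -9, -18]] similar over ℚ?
Two matrices over a field are similar if and only if they have the same invariant factors.

Both A and B have characteristic polynomial (x - 1)^3(x + 1)(x + 5) and minimal polynomial (x - 1)^3(x + 1)(x + 5). Computing further, both have invariant factors (x - 1)^3(x + 1)(x + 5). Hence A and B are similar.

Yes.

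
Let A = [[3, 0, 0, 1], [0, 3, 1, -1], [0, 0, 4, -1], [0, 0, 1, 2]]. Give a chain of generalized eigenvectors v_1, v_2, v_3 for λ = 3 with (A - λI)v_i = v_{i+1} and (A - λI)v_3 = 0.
We seek v_1 ∈ ker((A - 3I)^3) \ ker((A - 3I)^2), then set v_{i+1} = (A - 3I) v_i.

One such chain is v_1 = [[2, 0, 0, -1]]^T, v_2 = [[-1, 1, 1, 1]]^T, v_3 = [[1, 0, 0, 0]]^T. Check: (A - 3I) v_3 = [[0, 0, 0, 0]]^T = 0.

v_1 = [[2, 0, 0, -1]]^T, v_2 = [[-1, 1, 1, 1]]^T, v_3 = [[1, 0, 0, 0]]^T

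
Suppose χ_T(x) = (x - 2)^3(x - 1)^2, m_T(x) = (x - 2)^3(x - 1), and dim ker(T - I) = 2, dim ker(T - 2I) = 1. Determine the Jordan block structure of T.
λ = 1: algebraic multiplicity 2 (exponent in χ_T), largest block size 1 (exponent in m_T), 2 blocks (geometric multiplicity). These force block sizes [1, 1].
λ = 2: algebraic multiplicity 3 (exponent in χ_T), largest block size 3 (exponent in m_T), 1 block (geometric multiplicity). This forces block sizes [3].

Jordan blocks: (1, 1), (1, 1), (2, 3)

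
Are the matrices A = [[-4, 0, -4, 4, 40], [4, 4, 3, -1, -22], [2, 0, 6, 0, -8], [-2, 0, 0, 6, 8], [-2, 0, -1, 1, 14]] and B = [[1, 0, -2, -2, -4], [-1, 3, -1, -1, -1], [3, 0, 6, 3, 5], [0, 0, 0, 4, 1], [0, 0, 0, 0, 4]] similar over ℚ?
No.

trace(A) = 26 but trace(B) = 18. The trace is a similarity invariant, so A and B are not similar.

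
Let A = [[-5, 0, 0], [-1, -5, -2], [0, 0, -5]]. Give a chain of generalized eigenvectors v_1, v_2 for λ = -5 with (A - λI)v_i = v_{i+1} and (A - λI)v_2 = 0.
We seek v_1 ∈ ker((A + 5I)^2) \ ker(A + 5I), then set v_{i+1} = (A + 5I) v_i.

One such chain is v_1 = [[-1, 1, 1]]^T, v_2 = [[0, -1, 0]]^T. Check: (A + 5I) v_2 = [[0, 0, 0]]^T = 0.

v_1 = [[-1, 1, 1]]^T, v_2 = [[0, -1, 0]]^T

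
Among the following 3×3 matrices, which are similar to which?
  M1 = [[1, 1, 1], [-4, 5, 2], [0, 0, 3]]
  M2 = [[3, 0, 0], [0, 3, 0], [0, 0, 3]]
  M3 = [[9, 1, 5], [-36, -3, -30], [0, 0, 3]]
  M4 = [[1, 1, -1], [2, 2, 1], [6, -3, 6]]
2 classes: {M1, M3, M4}, {M2}

Characteristic polynomials: χ_{M1} = (x - 3)^3, χ_{M2} = (x - 3)^3, χ_{M3} = (x - 3)^3, χ_{M4} = (x - 3)^3.

{M1, M3, M4}: invariant factors x - 3, (x - 3)^2.

{M2}: invariant factors x - 3, x - 3, x - 3.

Matrices are similar if and only if their invariant-factor lists agree; the partition into similarity classes is {M1, M3, M4}, {M2}.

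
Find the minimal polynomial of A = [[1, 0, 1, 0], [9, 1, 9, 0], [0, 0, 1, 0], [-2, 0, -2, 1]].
m_A(x) = (x - 1)^3

The characteristic polynomial factors as (x - 1)^4. The minimal polynomial is ∏(x - λ)^{k_λ} where k_λ is the size of the largest Jordan block at λ.

For λ = 1: rank(A - I) = 2, and the largest Jordan block has size 3 (the smallest k with rank((A - I)^k) = rank((A - I)^(k+1))).

So m_A(x) = (x - 1)^3.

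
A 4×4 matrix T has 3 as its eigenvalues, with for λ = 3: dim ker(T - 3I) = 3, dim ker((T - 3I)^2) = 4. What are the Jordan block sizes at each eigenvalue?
λ = 3: successive nullity increments [3, 1] count blocks of size ≥ k; block sizes are [2, 1, 1].

Jordan blocks: (3, 2), (3, 1), (3, 1)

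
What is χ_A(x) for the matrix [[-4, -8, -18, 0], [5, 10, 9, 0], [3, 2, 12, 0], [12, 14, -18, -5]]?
χ_A(x) = (x - 6)^3(x + 5)

xI - A = [[x + 4, 8, 18, 0], [-5, x - 10, -9, 0], [-3, -2, x - 12, 0], [-12, -14, 18, x + 5]].

Expanding det(xI - A) along the first row:
det(xI - A) = + (x + 4)·det([[x - 10, -9, 0], [-2, x - 12, 0], [-14, 18, x + 5]]) - (8)·det([[-5, -9, 0], [-3, x - 12, 0], [-12, 18, x + 5]]) + (18)·det([[-5, x - 10, 0], [-3, -2, 0], [-12, -14, x + 5]]) - (0)·det([[-5, x - 10, -9], [-3, -2, x - 12], [-12, -14, 18]]).

Evaluating gives χ_A(x) = x^4 - 13x^3 + 18x^2 + 324x - 1080 = (x - 6)^3(x + 5).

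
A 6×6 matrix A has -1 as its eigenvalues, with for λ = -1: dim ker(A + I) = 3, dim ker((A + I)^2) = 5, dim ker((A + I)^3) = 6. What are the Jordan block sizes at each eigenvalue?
Jordan blocks: (-1, 3), (-1, 2), (-1, 1)

λ = -1: successive nullity increments [3, 2, 1] count blocks of size ≥ k; block sizes are [3, 2, 1].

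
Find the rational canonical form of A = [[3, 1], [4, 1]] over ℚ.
R = [[0, 1], [1, 4]]

The invariant factors of A (the non-unit diagonal entries of the Smith normal form of xI - A over ℚ[x]) are x^2 - 4x - 1, each dividing the next. The characteristic polynomial is their product, x^2 - 4x - 1.

The rational canonical form is the block-diagonal matrix of companion matrices C(f_i):
R = [[0, 1], [1, 4]].

Note the characteristic polynomial does not split into linear factors over ℚ, so A has no Jordan form over ℚ; the rational canonical form exists over any field.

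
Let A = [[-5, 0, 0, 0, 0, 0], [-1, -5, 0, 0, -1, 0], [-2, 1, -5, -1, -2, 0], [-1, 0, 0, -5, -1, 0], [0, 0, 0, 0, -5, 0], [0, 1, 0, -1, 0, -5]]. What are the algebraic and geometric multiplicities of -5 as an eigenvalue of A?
The characteristic polynomial is (x + 5)^6, so the factor x + 5 appears with exponent 6: the algebraic multiplicity is 6.

rank(A + 5I) = 2, so the eigenspace has dimension 6 - 2 = 4: the geometric multiplicity is 4.

Since 4 < 6, A is not diagonalizable.

algebraic multiplicity 6, geometric multiplicity 4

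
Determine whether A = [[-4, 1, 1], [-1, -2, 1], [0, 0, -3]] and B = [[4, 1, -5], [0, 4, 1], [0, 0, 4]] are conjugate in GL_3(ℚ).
No.

trace(A) = -9 but trace(B) = 12. The trace is a similarity invariant, so A and B are not similar.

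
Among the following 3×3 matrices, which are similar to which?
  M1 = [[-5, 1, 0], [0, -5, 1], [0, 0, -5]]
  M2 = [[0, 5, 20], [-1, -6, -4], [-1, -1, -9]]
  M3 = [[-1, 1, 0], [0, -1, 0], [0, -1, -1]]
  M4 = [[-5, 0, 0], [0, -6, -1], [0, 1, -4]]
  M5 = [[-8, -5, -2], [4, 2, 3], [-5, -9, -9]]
Characteristic polynomials: χ_{M1} = (x + 5)^3, χ_{M2} = (x + 5)^3, χ_{M3} = (x + 1)^3, χ_{M4} = (x + 5)^3, χ_{M5} = (x + 5)^3.

{M1, M5}: invariant factors (x + 5)^3.

{M2, M4}: invariant factors x + 5, (x + 5)^2.

{M3}: invariant factors x + 1, (x + 1)^2.

Matrices are similar if and only if their invariant-factor lists agree; the partition into similarity classes is {M1, M5}, {M2, M4}, {M3}.

3 classes: {M1, M5}, {M2, M4}, {M3}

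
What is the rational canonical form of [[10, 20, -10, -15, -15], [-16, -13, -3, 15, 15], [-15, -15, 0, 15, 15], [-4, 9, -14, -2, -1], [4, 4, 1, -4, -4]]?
R = [[0, 5, 0, 0, 0], [1, -3, 0, 0, 0], [0, 0, 0, 0, 15], [0, 0, 1, 0, -4], [0, 0, 0, 1, -6]]

The invariant factors of A (the non-unit diagonal entries of the Smith normal form of xI - A over ℚ[x]) are x^2 + 3x - 5, (x + 3)(x^2 + 3x - 5), each dividing the next. The characteristic polynomial is their product, (x + 3)(x^2 + 3x - 5)^2.

The rational canonical form is the block-diagonal matrix of companion matrices C(f_i):
R = [[0, 5, 0, 0, 0], [1, -3, 0, 0, 0], [0, 0, 0, 0, 15], [0, 0, 1, 0, -4], [0, 0, 0, 1, -6]].

Note the characteristic polynomial does not split into linear factors over ℚ, so A has no Jordan form over ℚ; the rational canonical form exists over any field.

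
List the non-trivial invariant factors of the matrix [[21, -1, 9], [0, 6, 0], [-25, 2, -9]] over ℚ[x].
The Jordan structure of A has elementary divisors (x - 6)^3. Arranging the block sizes at each eigenvalue in decreasing order and taking row products gives the invariant factors.

Invariant factors (smallest first, each dividing the next): (x - 6)^3.

Check: the last factor (x - 6)^3 is the minimal polynomial, and the product (x - 6)^3 is the characteristic polynomial.

(x - 6)^3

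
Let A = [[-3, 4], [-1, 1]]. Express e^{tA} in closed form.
A has Jordan form J = [[-1, 1], [0, -1]] with A = PJP^{-1}, so e^{tA} = P e^{tJ} P^{-1}.

For a Jordan block J_k(λ), e^{tJ_k(λ)} = e^{λt} · (I + tN + t^2 N^2/2! + ... + t^{k-1} N^{k-1}/(k-1)!) where N is the nilpotent superdiagonal part.

Assembling the blocks and conjugating back gives the entries of e^{tA} as shown above.

e^{tA} = [[(1 - 2*t)*e^{-t}, 4*t*e^{-t}], [-t*e^{-t}, (2*t + 1)*e^{-t}]]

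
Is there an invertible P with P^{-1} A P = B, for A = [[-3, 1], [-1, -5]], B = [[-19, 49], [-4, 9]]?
trace(A) = -8 but trace(B) = -10. The trace is a similarity invariant, so A and B are not similar.

No.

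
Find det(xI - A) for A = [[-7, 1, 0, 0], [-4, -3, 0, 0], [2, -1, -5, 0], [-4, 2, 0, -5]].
χ_A(x) = (x + 5)^4

xI - A = [[x + 7, -1, 0, 0], [4, x + 3, 0, 0], [-2, 1, x + 5, 0], [4, -2, 0, x + 5]].

Expanding det(xI - A) along the first row:
det(xI - A) = + (x + 7)·det([[x + 3, 0, 0], [1, x + 5, 0], [-2, 0, x + 5]]) - (-1)·det([[4, 0, 0], [-2, x + 5, 0], [4, 0, x + 5]]) + (0)·det([[4, x + 3, 0], [-2, 1, 0], [4, -2, x + 5]]) - (0)·det([[4, x + 3, 0], [-2, 1, x + 5], [4, -2, 0]]).

Evaluating gives χ_A(x) = x^4 + 20x^3 + 150x^2 + 500x + 625 = (x + 5)^4.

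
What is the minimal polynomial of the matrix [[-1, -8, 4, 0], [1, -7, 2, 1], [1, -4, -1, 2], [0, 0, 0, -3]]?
m_A(x) = (x + 3)^2

The characteristic polynomial factors as (x + 3)^4. The minimal polynomial is ∏(x - λ)^{k_λ} where k_λ is the size of the largest Jordan block at λ.

For λ = -3: rank(A + 3I) = 2, and the largest Jordan block has size 2 (the smallest k with rank((A + 3I)^k) = rank((A + 3I)^(k+1))).

So m_A(x) = (x + 3)^2.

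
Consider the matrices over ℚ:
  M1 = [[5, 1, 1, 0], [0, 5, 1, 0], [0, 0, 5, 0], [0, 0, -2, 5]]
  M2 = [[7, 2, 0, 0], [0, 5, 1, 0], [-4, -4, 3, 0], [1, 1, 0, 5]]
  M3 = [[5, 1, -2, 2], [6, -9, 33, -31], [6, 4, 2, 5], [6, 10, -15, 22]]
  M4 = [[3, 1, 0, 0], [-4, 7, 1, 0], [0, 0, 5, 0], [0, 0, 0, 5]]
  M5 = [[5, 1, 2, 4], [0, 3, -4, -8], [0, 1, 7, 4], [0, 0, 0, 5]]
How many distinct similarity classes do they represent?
2 classes: {M1, M2, M3, M4}, {M5}

Characteristic polynomials: χ_{M1} = (x - 5)^4, χ_{M2} = (x - 5)^4, χ_{M3} = (x - 5)^4, χ_{M4} = (x - 5)^4, χ_{M5} = (x - 5)^4.

{M1, M2, M3, M4}: invariant factors x - 5, (x - 5)^3.

{M5}: invariant factors x - 5, x - 5, (x - 5)^2.

Matrices are similar if and only if their invariant-factor lists agree; the partition into similarity classes is {M1, M2, M3, M4}, {M5}.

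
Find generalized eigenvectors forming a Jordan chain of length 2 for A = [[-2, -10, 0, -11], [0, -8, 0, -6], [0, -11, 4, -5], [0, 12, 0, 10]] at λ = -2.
We seek v_1 ∈ ker((A + 2I)^2) \ ker(A + 2I), then set v_{i+1} = (A + 2I) v_i.

One such chain is v_1 = [[1, 1, 1, -1]]^T, v_2 = [[1, 0, 0, 0]]^T. Check: (A + 2I) v_2 = [[0, 0, 0, 0]]^T = 0.

v_1 = [[1, 1, 1, -1]]^T, v_2 = [[1, 0, 0, 0]]^T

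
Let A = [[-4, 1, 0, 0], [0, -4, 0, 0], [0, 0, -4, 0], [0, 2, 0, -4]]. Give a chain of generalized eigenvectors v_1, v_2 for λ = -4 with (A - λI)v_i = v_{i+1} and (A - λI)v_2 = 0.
We seek v_1 ∈ ker((A + 4I)^2) \ ker(A + 4I), then set v_{i+1} = (A + 4I) v_i.

One such chain is v_1 = [[0, 1, 0, 1]]^T, v_2 = [[1, 0, 0, 2]]^T. Check: (A + 4I) v_2 = [[0, 0, 0, 0]]^T = 0.

v_1 = [[0, 1, 0, 1]]^T, v_2 = [[1, 0, 0, 2]]^T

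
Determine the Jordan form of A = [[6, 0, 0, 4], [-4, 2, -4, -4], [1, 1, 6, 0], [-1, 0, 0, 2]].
The characteristic polynomial is det(xI - A) = (x - 4)^4, so the eigenvalues are 4 (algebraic multiplicity 4).

For λ = 4: rank(A - 4I) = 2, rank((A - 4I)^2) = 0. The eigenspace has dimension 4 - 2 = 2, so there are 2 Jordan blocks; the rank sequence gives block sizes [2, 2].

Assembling the blocks gives the Jordan form J above.

J = [[4, 1, 0, 0], [0, 4, 0, 0], [0, 0, 4, 1], [0, 0, 0, 4]]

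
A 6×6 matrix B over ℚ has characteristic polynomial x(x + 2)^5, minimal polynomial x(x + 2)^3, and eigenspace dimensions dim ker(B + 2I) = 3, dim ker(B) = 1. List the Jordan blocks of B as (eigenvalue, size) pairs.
λ = -2: algebraic multiplicity 5 (exponent in χ_B), largest block size 3 (exponent in m_B), 3 blocks (geometric multiplicity). These force block sizes [3, 1, 1].
λ = 0: algebraic multiplicity 1 (exponent in χ_B), largest block size 1 (exponent in m_B), 1 block (geometric multiplicity). This forces block sizes [1].

Jordan blocks: (-2, 3), (-2, 1), (-2, 1), (0, 1)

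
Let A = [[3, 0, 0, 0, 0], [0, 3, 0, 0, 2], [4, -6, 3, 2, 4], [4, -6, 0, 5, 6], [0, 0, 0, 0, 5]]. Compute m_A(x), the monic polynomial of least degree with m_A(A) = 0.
m_A(x) = (x - 5)(x - 3)

The characteristic polynomial factors as (x - 5)^2(x - 3)^3. The minimal polynomial is ∏(x - λ)^{k_λ} where k_λ is the size of the largest Jordan block at λ.

For λ = 3: rank(A - 3I) = 2, and the largest Jordan block has size 1 (the smallest k with rank((A - 3I)^k) = rank((A - 3I)^(k+1))).
For λ = 5: rank(A - 5I) = 3, and the largest Jordan block has size 1 (the smallest k with rank((A - 5I)^k) = rank((A - 5I)^(k+1))).

So m_A(x) = (x - 5)(x - 3).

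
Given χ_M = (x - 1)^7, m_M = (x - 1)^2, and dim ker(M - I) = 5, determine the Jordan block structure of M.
Jordan blocks: (1, 2), (1, 2), (1, 1), (1, 1), (1, 1)

λ = 1: algebraic multiplicity 7 (exponent in χ_M), largest block size 2 (exponent in m_M), 5 blocks (geometric multiplicity). These force block sizes [2, 2, 1, 1, 1].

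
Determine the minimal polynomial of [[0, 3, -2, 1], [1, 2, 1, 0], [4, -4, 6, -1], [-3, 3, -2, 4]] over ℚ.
The characteristic polynomial factors as (x - 3)^4. The minimal polynomial is ∏(x - λ)^{k_λ} where k_λ is the size of the largest Jordan block at λ.

For λ = 3: rank(A - 3I) = 2, and the largest Jordan block has size 3 (the smallest k with rank((A - 3I)^k) = rank((A - 3I)^(k+1))).

So m_A(x) = (x - 3)^3.

m_A(x) = (x - 3)^3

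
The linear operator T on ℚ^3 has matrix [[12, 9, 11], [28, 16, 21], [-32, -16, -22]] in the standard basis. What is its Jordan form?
The characteristic polynomial is det(xI - A) = (x - 2)^3, so the eigenvalues are 2 (algebraic multiplicity 3).

For λ = 2: rank(A - 2I) = 2, rank((A - 2I)^2) = 1, rank((A - 2I)^3) = 0. The eigenspace has dimension 3 - 2 = 1, so there is 1 Jordan block; the rank sequence gives block sizes [3].

Assembling the blocks gives the Jordan form J above.

J = [[2, 1, 0], [0, 2, 1], [0, 0, 2]]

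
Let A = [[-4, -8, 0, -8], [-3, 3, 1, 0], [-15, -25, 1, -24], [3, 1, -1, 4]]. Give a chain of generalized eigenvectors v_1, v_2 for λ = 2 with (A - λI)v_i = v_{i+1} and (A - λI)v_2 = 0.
v_1 = [[0, 0, 1, 0]]^T, v_2 = [[0, 1, -1, -1]]^T

We seek v_1 ∈ ker((A - 2I)^2) \ ker(A - 2I), then set v_{i+1} = (A - 2I) v_i.

One such chain is v_1 = [[0, 0, 1, 0]]^T, v_2 = [[0, 1, -1, -1]]^T. Check: (A - 2I) v_2 = [[0, 0, 0, 0]]^T = 0.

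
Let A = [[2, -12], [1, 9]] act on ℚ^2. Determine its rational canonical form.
The invariant factors of A (the non-unit diagonal entries of the Smith normal form of xI - A over ℚ[x]) are (x - 6)(x - 5), each dividing the next. The characteristic polynomial is their product, (x - 6)(x - 5).

The rational canonical form is the block-diagonal matrix of companion matrices C(f_i):
R = [[0, -30], [1, 11]].

R = [[0, -30], [1, 11]]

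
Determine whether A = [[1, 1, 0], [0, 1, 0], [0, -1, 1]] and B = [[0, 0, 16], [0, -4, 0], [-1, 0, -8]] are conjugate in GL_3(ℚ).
trace(A) = 3 but trace(B) = -12. The trace is a similarity invariant, so A and B are not similar.

No.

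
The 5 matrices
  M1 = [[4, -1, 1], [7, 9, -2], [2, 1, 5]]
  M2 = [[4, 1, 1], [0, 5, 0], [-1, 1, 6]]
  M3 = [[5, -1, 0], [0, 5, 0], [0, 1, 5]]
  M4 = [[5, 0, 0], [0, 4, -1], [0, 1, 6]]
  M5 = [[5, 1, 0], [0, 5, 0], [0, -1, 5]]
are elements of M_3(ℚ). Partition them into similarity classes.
2 classes: {M1}, {M2, M3, M4, M5}

Characteristic polynomials: χ_{M1} = (x - 6)^3, χ_{M2} = (x - 5)^3, χ_{M3} = (x - 5)^3, χ_{M4} = (x - 5)^3, χ_{M5} = (x - 5)^3.

{M1}: invariant factors (x - 6)^3.

{M2, M3, M4, M5}: invariant factors x - 5, (x - 5)^2.

Matrices are similar if and only if their invariant-factor lists agree; the partition into similarity classes is {M1}, {M2, M3, M4, M5}.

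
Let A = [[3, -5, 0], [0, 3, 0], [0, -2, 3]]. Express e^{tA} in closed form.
e^{tA} = [[e^{3*t}, -5*t*e^{3*t}, 0], [0, e^{3*t}, 0], [0, -2*t*e^{3*t}, e^{3*t}]]

A has Jordan form J = [[3, 1, 0], [0, 3, 0], [0, 0, 3]] with A = PJP^{-1}, so e^{tA} = P e^{tJ} P^{-1}.

For a Jordan block J_k(λ), e^{tJ_k(λ)} = e^{λt} · (I + tN + t^2 N^2/2! + ... + t^{k-1} N^{k-1}/(k-1)!) where N is the nilpotent superdiagonal part.

Assembling the blocks and conjugating back gives the entries of e^{tA} as shown above.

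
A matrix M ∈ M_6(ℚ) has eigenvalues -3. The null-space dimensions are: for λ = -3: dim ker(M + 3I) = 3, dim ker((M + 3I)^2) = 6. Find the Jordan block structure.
Jordan blocks: (-3, 2), (-3, 2), (-3, 2)

λ = -3: successive nullity increments [3, 3] count blocks of size ≥ k; block sizes are [2, 2, 2].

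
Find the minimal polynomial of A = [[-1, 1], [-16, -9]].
The characteristic polynomial factors as (x + 5)^2. The minimal polynomial is ∏(x - λ)^{k_λ} where k_λ is the size of the largest Jordan block at λ.

For λ = -5: rank(A + 5I) = 1, and the largest Jordan block has size 2 (the smallest k with rank((A + 5I)^k) = rank((A + 5I)^(k+1))).

So m_A(x) = (x + 5)^2.

m_A(x) = (x + 5)^2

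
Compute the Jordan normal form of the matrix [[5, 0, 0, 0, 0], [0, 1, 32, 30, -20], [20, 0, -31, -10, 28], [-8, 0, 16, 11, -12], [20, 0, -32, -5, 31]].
J = [[1, 0, 0, 0, 0], [0, 1, 0, 0, 0], [0, 0, 5, 1, 0], [0, 0, 0, 5, 0], [0, 0, 0, 0, 5]]

The characteristic polynomial is det(xI - A) = (x - 5)^3(x - 1)^2, so the eigenvalues are 1 (algebraic multiplicity 2), 5 (algebraic multiplicity 3).

For λ = 1: rank(A - I) = 3. The eigenspace has dimension 5 - 3 = 2, so there are 2 Jordan blocks; the rank sequence gives block sizes [1, 1].

For λ = 5: rank(A - 5I) = 3, rank((A - 5I)^2) = 2. The eigenspace has dimension 5 - 3 = 2, so there are 2 Jordan blocks; the rank sequence gives block sizes [2, 1].

Assembling the blocks gives the Jordan form J above.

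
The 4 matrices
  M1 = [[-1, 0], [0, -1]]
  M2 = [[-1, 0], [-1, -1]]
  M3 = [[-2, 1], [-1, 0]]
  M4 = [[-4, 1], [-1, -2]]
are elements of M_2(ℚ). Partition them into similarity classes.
Characteristic polynomials: χ_{M1} = (x + 1)^2, χ_{M2} = (x + 1)^2, χ_{M3} = (x + 1)^2, χ_{M4} = (x + 3)^2.

{M1}: invariant factors x + 1, x + 1.

{M2, M3}: invariant factors (x + 1)^2.

{M4}: invariant factors (x + 3)^2.

Matrices are similar if and only if their invariant-factor lists agree; the partition into similarity classes is {M1}, {M2, M3}, {M4}.

3 classes: {M1}, {M2, M3}, {M4}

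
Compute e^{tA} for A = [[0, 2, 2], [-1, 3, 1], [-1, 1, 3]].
e^{tA} = [[(1 - 2*t)*e^{2*t}, 2*t*e^{2*t}, 2*t*e^{2*t}], [-t*e^{2*t}, (t + 1)*e^{2*t}, t*e^{2*t}], [-t*e^{2*t}, t*e^{2*t}, (t + 1)*e^{2*t}]]

A has Jordan form J = [[2, 1, 0], [0, 2, 0], [0, 0, 2]] with A = PJP^{-1}, so e^{tA} = P e^{tJ} P^{-1}.

For a Jordan block J_k(λ), e^{tJ_k(λ)} = e^{λt} · (I + tN + t^2 N^2/2! + ... + t^{k-1} N^{k-1}/(k-1)!) where N is the nilpotent superdiagonal part.

Assembling the blocks and conjugating back gives the entries of e^{tA} as shown above.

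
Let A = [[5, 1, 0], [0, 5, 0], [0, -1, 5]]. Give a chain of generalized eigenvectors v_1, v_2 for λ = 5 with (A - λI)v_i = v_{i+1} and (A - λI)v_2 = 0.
v_1 = [[0, 1, 0]]^T, v_2 = [[1, 0, -1]]^T

We seek v_1 ∈ ker((A - 5I)^2) \ ker(A - 5I), then set v_{i+1} = (A - 5I) v_i.

One such chain is v_1 = [[0, 1, 0]]^T, v_2 = [[1, 0, -1]]^T. Check: (A - 5I) v_2 = [[0, 0, 0]]^T = 0.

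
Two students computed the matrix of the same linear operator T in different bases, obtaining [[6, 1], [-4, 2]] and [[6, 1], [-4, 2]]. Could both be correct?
Yes.

Two matrices over a field are similar if and only if they have the same invariant factors.

Both A and B have characteristic polynomial (x - 4)^2 and minimal polynomial (x - 4)^2. Computing further, both have invariant factors (x - 4)^2. Hence A and B are similar.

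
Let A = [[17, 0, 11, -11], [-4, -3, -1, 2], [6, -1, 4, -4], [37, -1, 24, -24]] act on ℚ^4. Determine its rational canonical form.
The invariant factors of A (the non-unit diagonal entries of the Smith normal form of xI - A over ℚ[x]) are x^2 + 3x + 1, x^2 + 3x + 1, each dividing the next. The characteristic polynomial is their product, (x^2 + 3x + 1)^2.

The rational canonical form is the block-diagonal matrix of companion matrices C(f_i):
R = [[0, -1, 0, 0], [1, -3, 0, 0], [0, 0, 0, -1], [0, 0, 1, -3]].

Note the characteristic polynomial does not split into linear factors over ℚ, so A has no Jordan form over ℚ; the rational canonical form exists over any field.

R = [[0, -1, 0, 0], [1, -3, 0, 0], [0, 0, 0, -1], [0, 0, 1, -3]]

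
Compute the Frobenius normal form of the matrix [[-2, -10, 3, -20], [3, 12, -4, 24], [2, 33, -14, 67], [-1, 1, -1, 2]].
R = [[0, 0, 0, -9], [1, 0, 0, -6], [0, 1, 0, -7], [0, 0, 1, -2]]

The invariant factors of A (the non-unit diagonal entries of the Smith normal form of xI - A over ℚ[x]) are (x^2 + x + 3)^2, each dividing the next. The characteristic polynomial is their product, (x^2 + x + 3)^2.

The rational canonical form is the block-diagonal matrix of companion matrices C(f_i):
R = [[0, 0, 0, -9], [1, 0, 0, -6], [0, 1, 0, -7], [0, 0, 1, -2]].

Note the characteristic polynomial does not split into linear factors over ℚ, so A has no Jordan form over ℚ; the rational canonical form exists over any field.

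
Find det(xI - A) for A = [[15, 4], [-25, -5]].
xI - A = [[x - 15, -4], [25, x + 5]].

Expanding det(xI - A) along the first row:
det(xI - A) = + (x - 15)·det([[x + 5]]) - (-4)·det([[25]]).

Evaluating gives χ_A(x) = x^2 - 10x + 25 = (x - 5)^2.

χ_A(x) = (x - 5)^2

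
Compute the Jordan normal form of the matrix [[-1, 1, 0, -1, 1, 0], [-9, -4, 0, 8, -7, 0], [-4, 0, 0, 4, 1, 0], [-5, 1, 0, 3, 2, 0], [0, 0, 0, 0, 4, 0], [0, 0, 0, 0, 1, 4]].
The characteristic polynomial is det(xI - A) = x(x - 4)^3(x + 3)^2, so the eigenvalues are -3 (algebraic multiplicity 2), 0 (algebraic multiplicity 1), 4 (algebraic multiplicity 3).

For λ = -3: rank(A + 3I) = 5, rank((A + 3I)^2) = 4. The eigenspace has dimension 6 - 5 = 1, so there is 1 Jordan block; the rank sequence gives block sizes [2].

For λ = 0: algebraic multiplicity 1 gives one 1×1 block.

For λ = 4: rank(A - 4I) = 4, rank((A - 4I)^2) = 3. The eigenspace has dimension 6 - 4 = 2, so there are 2 Jordan blocks; the rank sequence gives block sizes [2, 1].

Assembling the blocks gives the Jordan form J above.

J = [[-3, 1, 0, 0, 0, 0], [0, -3, 0, 0, 0, 0], [0, 0, 0, 0, 0, 0], [0, 0, 0, 4, 1, 0], [0, 0, 0, 0, 4, 0], [0, 0, 0, 0, 0, 4]]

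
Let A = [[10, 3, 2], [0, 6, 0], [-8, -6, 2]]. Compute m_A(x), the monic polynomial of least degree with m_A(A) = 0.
m_A(x) = (x - 6)^2

The characteristic polynomial factors as (x - 6)^3. The minimal polynomial is ∏(x - λ)^{k_λ} where k_λ is the size of the largest Jordan block at λ.

For λ = 6: rank(A - 6I) = 1, and the largest Jordan block has size 2 (the smallest k with rank((A - 6I)^k) = rank((A - 6I)^(k+1))).

So m_A(x) = (x - 6)^2.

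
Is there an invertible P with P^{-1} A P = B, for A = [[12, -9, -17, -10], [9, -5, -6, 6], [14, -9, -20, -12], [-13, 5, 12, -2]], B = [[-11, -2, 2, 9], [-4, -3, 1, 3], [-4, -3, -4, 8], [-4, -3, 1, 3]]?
Two matrices over a field are similar if and only if they have the same invariant factors.

Both A and B have characteristic polynomial x(x + 5)^3 and minimal polynomial x(x + 5)^3. Computing further, both have invariant factors x(x + 5)^3. Hence A and B are similar.

Yes.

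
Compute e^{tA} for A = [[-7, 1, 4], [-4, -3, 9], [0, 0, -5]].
A has Jordan form J = [[-5, 1, 0], [0, -5, 1], [0, 0, -5]] with A = PJP^{-1}, so e^{tA} = P e^{tJ} P^{-1}.

For a Jordan block J_k(λ), e^{tJ_k(λ)} = e^{λt} · (I + tN + t^2 N^2/2! + ... + t^{k-1} N^{k-1}/(k-1)!) where N is the nilpotent superdiagonal part.

Assembling the blocks and conjugating back gives the entries of e^{tA} as shown above.

e^{tA} = [[(1 - 2*t)*e^{-5*t}, t*e^{-5*t}, t*(t + 8)*e^{-5*t}/2], [-4*t*e^{-5*t}, (2*t + 1)*e^{-5*t}, t*(t + 9)*e^{-5*t}], [0, 0, e^{-5*t}]]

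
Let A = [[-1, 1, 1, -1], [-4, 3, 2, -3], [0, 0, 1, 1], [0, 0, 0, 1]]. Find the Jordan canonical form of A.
The characteristic polynomial is det(xI - A) = (x - 1)^4, so the eigenvalues are 1 (algebraic multiplicity 4).

For λ = 1: rank(A - I) = 2, rank((A - I)^2) = 0. The eigenspace has dimension 4 - 2 = 2, so there are 2 Jordan blocks; the rank sequence gives block sizes [2, 2].

Assembling the blocks gives the Jordan form J above.

J = [[1, 1, 0, 0], [0, 1, 0, 0], [0, 0, 1, 1], [0, 0, 0, 1]]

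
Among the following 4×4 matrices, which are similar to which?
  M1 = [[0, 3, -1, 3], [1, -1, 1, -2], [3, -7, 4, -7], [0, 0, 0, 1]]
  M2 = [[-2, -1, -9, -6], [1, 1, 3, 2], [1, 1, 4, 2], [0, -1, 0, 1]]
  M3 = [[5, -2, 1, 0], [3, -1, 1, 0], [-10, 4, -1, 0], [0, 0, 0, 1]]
Characteristic polynomials: χ_{M1} = (x - 1)^4, χ_{M2} = (x - 1)^4, χ_{M3} = (x - 1)^4.

{M1, M2, M3}: invariant factors x - 1, (x - 1)^3.

Matrices are similar if and only if their invariant-factor lists agree; the partition into similarity classes is {M1, M2, M3}.

1 class: {M1, M2, M3}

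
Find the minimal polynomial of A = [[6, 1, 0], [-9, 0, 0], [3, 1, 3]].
m_A(x) = (x - 3)^2

The characteristic polynomial factors as (x - 3)^3. The minimal polynomial is ∏(x - λ)^{k_λ} where k_λ is the size of the largest Jordan block at λ.

For λ = 3: rank(A - 3I) = 1, and the largest Jordan block has size 2 (the smallest k with rank((A - 3I)^k) = rank((A - 3I)^(k+1))).

So m_A(x) = (x - 3)^2.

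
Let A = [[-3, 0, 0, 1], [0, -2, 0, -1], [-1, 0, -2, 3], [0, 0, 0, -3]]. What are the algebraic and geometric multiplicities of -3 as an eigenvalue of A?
The characteristic polynomial is (x + 2)^2(x + 3)^2, so the factor x + 3 appears with exponent 2: the algebraic multiplicity is 2.

rank(A + 3I) = 3, so the eigenspace has dimension 4 - 3 = 1: the geometric multiplicity is 1.

Since 1 < 2, A is not diagonalizable.

algebraic multiplicity 2, geometric multiplicity 1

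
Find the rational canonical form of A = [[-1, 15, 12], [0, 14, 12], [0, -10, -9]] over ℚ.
R = [[-1, 0, 0], [0, 0, 6], [0, 1, 5]]

The invariant factors of A (the non-unit diagonal entries of the Smith normal form of xI - A over ℚ[x]) are x + 1, (x - 6)(x + 1), each dividing the next. The characteristic polynomial is their product, (x - 6)(x + 1)^2.

The rational canonical form is the block-diagonal matrix of companion matrices C(f_i):
R = [[-1, 0, 0], [0, 0, 6], [0, 1, 5]].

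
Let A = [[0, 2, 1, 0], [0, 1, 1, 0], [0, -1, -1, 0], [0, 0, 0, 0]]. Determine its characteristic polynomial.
xI - A = [[x, -2, -1, 0], [0, x - 1, -1, 0], [0, 1, x + 1, 0], [0, 0, 0, x]].

Expanding det(xI - A) along the first row:
det(xI - A) = + (x)·det([[x - 1, -1, 0], [1, x + 1, 0], [0, 0, x]]) - (-2)·det([[0, -1, 0], [0, x + 1, 0], [0, 0, x]]) + (-1)·det([[0, x - 1, 0], [0, 1, 0], [0, 0, x]]) - (0)·det([[0, x - 1, -1], [0, 1, x + 1], [0, 0, 0]]).

Evaluating gives χ_A(x) = x^4.

χ_A(x) = x^4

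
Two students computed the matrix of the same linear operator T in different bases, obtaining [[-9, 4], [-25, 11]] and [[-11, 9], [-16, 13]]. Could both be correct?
Yes.

Two matrices over a field are similar if and only if they have the same invariant factors.

Both A and B have characteristic polynomial (x - 1)^2 and minimal polynomial (x - 1)^2. Computing further, both have invariant factors (x - 1)^2. Hence A and B are similar.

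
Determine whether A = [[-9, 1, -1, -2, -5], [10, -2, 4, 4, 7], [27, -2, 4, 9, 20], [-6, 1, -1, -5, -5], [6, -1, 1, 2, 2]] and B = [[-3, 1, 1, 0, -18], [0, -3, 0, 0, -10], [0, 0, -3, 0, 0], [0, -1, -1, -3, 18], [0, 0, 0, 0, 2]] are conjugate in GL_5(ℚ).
Both have characteristic polynomial (x - 2)(x + 3)^4, but the minimal polynomial of A is (x - 2)(x + 3)^3 while the minimal polynomial of B is (x - 2)(x + 3)^2. The minimal polynomial is a similarity invariant, so A and B are not similar.

No.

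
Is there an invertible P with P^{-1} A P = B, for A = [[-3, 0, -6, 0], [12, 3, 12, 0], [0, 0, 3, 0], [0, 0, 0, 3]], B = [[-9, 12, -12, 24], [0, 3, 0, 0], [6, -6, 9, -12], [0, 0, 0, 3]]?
Yes.

Two matrices over a field are similar if and only if they have the same invariant factors.

Both A and B have characteristic polynomial (x - 3)^3(x + 3) and minimal polynomial (x - 3)(x + 3). Computing further, both have invariant factors x - 3, x - 3, (x - 3)(x + 3). Hence A and B are similar.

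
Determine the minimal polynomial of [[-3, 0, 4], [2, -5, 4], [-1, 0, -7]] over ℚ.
m_A(x) = (x + 5)^2

The characteristic polynomial factors as (x + 5)^3. The minimal polynomial is ∏(x - λ)^{k_λ} where k_λ is the size of the largest Jordan block at λ.

For λ = -5: rank(A + 5I) = 1, and the largest Jordan block has size 2 (the smallest k with rank((A + 5I)^k) = rank((A + 5I)^(k+1))).

So m_A(x) = (x + 5)^2.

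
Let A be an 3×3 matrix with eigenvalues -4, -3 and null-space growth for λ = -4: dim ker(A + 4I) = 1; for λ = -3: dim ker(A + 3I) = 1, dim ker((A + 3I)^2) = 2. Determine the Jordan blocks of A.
λ = -4: successive nullity increments [1] count blocks of size ≥ k; block sizes are [1].
λ = -3: successive nullity increments [1, 1] count blocks of size ≥ k; block sizes are [2].

Jordan blocks: (-4, 1), (-3, 2)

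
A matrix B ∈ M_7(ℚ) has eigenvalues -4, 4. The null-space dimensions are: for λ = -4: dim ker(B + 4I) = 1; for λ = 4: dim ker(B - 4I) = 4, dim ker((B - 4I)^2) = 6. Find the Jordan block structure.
Jordan blocks: (-4, 1), (4, 2), (4, 2), (4, 1), (4, 1)

λ = -4: successive nullity increments [1] count blocks of size ≥ k; block sizes are [1].
λ = 4: successive nullity increments [4, 2] count blocks of size ≥ k; block sizes are [2, 2, 1, 1].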